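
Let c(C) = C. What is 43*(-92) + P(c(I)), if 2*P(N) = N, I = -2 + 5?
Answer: -7909/2 ≈ -3954.5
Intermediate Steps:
I = 3
P(N) = N/2
43*(-92) + P(c(I)) = 43*(-92) + (1/2)*3 = -3956 + 3/2 = -7909/2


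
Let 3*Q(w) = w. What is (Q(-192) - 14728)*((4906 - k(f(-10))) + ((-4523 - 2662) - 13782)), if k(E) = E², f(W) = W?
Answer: 239053512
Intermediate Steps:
Q(w) = w/3
(Q(-192) - 14728)*((4906 - k(f(-10))) + ((-4523 - 2662) - 13782)) = ((⅓)*(-192) - 14728)*((4906 - 1*(-10)²) + ((-4523 - 2662) - 13782)) = (-64 - 14728)*((4906 - 1*100) + (-7185 - 13782)) = -14792*((4906 - 100) - 20967) = -14792*(4806 - 20967) = -14792*(-16161) = 239053512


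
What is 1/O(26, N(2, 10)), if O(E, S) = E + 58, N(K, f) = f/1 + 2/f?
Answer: 1/84 ≈ 0.011905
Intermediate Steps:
N(K, f) = f + 2/f (N(K, f) = f*1 + 2/f = f + 2/f)
O(E, S) = 58 + E
1/O(26, N(2, 10)) = 1/(58 + 26) = 1/84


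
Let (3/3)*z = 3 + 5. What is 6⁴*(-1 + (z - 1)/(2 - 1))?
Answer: 7776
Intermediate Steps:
z = 8 (z = 3 + 5 = 8)
6⁴*(-1 + (z - 1)/(2 - 1)) = 6⁴*(-1 + (8 - 1)/(2 - 1)) = 1296*(-1 + 7/1) = 1296*(-1 + 7*1) = 1296*(-1 + 7) = 1296*6 = 7776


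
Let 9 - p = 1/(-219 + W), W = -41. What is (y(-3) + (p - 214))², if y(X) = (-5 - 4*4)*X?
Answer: 1363012561/67600 ≈ 20163.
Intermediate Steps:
p = 2341/260 (p = 9 - 1/(-219 - 41) = 9 - 1/(-260) = 9 - 1*(-1/260) = 9 + 1/260 = 2341/260 ≈ 9.0038)
y(X) = -21*X (y(X) = (-5 - 16)*X = -21*X)
(y(-3) + (p - 214))² = (-21*(-3) + (2341/260 - 214))² = (63 - 53299/260)² = (-36919/260)² = 1363012561/67600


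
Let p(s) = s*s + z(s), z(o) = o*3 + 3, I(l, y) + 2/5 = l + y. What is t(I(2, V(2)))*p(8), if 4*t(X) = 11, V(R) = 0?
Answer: 1001/4 ≈ 250.25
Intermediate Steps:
I(l, y) = -2/5 + l + y (I(l, y) = -2/5 + (l + y) = -2/5 + l + y)
t(X) = 11/4 (t(X) = (1/4)*11 = 11/4)
z(o) = 3 + 3*o (z(o) = 3*o + 3 = 3 + 3*o)
p(s) = 3 + s**2 + 3*s (p(s) = s*s + (3 + 3*s) = s**2 + (3 + 3*s) = 3 + s**2 + 3*s)
t(I(2, V(2)))*p(8) = 11*(3 + 8**2 + 3*8)/4 = 11*(3 + 64 + 24)/4 = (11/4)*91 = 1001/4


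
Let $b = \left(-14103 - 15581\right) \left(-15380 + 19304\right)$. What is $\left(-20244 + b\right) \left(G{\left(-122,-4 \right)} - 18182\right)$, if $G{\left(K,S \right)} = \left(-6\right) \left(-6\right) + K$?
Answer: $2128226749680$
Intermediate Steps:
$G{\left(K,S \right)} = 36 + K$
$b = -116480016$ ($b = \left(-29684\right) 3924 = -116480016$)
$\left(-20244 + b\right) \left(G{\left(-122,-4 \right)} - 18182\right) = \left(-20244 - 116480016\right) \left(\left(36 - 122\right) - 18182\right) = - 116500260 \left(-86 - 18182\right) = \left(-116500260\right) \left(-18268\right) = 2128226749680$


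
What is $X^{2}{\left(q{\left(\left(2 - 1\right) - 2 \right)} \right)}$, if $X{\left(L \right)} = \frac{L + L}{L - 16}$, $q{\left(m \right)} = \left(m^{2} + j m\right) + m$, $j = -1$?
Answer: $\frac{4}{225} \approx 0.017778$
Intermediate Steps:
$q{\left(m \right)} = m^{2}$ ($q{\left(m \right)} = \left(m^{2} - m\right) + m = m^{2}$)
$X{\left(L \right)} = \frac{2 L}{-16 + L}$
$X^{2}{\left(q{\left(\left(2 - 1\right) - 2 \right)} \right)} = \left(\frac{2 \left(\left(2 - 1\right) - 2\right)^{2}}{-16 + \left(\left(2 - 1\right) - 2\right)^{2}}\right)^{2} = \left(\frac{2 \left(1 - 2\right)^{2}}{-16 + \left(1 - 2\right)^{2}}\right)^{2} = \left(\frac{2 \left(-1\right)^{2}}{-16 + \left(-1\right)^{2}}\right)^{2} = \left(2 \cdot 1 \frac{1}{-16 + 1}\right)^{2} = \left(2 \cdot 1 \frac{1}{-15}\right)^{2} = \left(2 \cdot 1 \left(- \frac{1}{15}\right)\right)^{2} = \left(- \frac{2}{15}\right)^{2} = \frac{4}{225}$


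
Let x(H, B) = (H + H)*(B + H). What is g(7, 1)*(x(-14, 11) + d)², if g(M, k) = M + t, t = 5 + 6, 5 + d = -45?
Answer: 20808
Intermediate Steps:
d = -50 (d = -5 - 45 = -50)
t = 11
x(H, B) = 2*H*(B + H) (x(H, B) = (2*H)*(B + H) = 2*H*(B + H))
g(M, k) = 11 + M (g(M, k) = M + 11 = 11 + M)
g(7, 1)*(x(-14, 11) + d)² = (11 + 7)*(2*(-14)*(11 - 14) - 50)² = 18*(2*(-14)*(-3) - 50)² = 18*(84 - 50)² = 18*34² = 18*1156 = 20808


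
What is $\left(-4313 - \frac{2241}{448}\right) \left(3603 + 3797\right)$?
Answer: $- \frac{1789380125}{56} \approx -3.1953 \cdot 10^{7}$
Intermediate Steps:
$\left(-4313 - \frac{2241}{448}\right) \left(3603 + 3797\right) = \left(-4313 - \frac{2241}{448}\right) 7400 = \left(- \frac{1934465}{448}\right) 7400 = - \frac{1789380125}{56}$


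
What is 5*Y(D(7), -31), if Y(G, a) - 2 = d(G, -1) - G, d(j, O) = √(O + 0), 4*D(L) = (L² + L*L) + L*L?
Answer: -695/4 + 5*I ≈ -173.75 + 5.0*I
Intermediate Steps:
D(L) = 3*L²/4 (D(L) = ((L² + L*L) + L*L)/4 = ((L² + L²) + L²)/4 = (2*L² + L²)/4 = (3*L²)/4 = 3*L²/4)
d(j, O) = √O
Y(G, a) = 2 + I - G (Y(G, a) = 2 + (√(-1) - G) = 2 + (I - G) = 2 + I - G)
5*Y(D(7), -31) = 5*(2 + I - 3*7²/4) = 5*(2 + I - 3*49/4) = 5*(2 + I - 1*147/4) = 5*(2 + I - 147/4) = 5*(-139/4 + I) = -695/4 + 5*I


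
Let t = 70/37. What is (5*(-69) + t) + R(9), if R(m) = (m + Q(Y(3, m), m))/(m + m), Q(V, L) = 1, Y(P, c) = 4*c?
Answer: -114070/333 ≈ -342.55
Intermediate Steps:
t = 70/37 (t = 70*(1/37) = 70/37 ≈ 1.8919)
R(m) = (1 + m)/(2*m) (R(m) = (m + 1)/(m + m) = (1 + m)/((2*m)) = (1 + m)*(1/(2*m)) = (1 + m)/(2*m))
(5*(-69) + t) + R(9) = (5*(-69) + 70/37) + (½)*(1 + 9)/9 = (-345 + 70/37) + (½)*(⅑)*10 = -12695/37 + 5/9 = -114070/333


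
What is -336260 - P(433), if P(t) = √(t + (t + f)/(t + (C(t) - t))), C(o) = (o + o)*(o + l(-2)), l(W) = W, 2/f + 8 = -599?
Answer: -336260 - √22225767472176886110/226560322 ≈ -3.3628e+5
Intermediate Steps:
f = -2/607 (f = 2/(-8 - 599) = 2/(-607) = 2*(-1/607) = -2/607 ≈ -0.0032949)
C(o) = 2*o*(-2 + o) (C(o) = (o + o)*(o - 2) = (2*o)*(-2 + o) = 2*o*(-2 + o))
P(t) = √(t + (-2/607 + t)/(2*t*(-2 + t))) (P(t) = √(t + (t - 2/607)/(t + (2*t*(-2 + t) - t))) = √(t + (-2/607 + t)/(t + (-t + 2*t*(-2 + t)))) = √(t + (-2/607 + t)/((2*t*(-2 + t)))) = √(t + (-2/607 + t)*(1/(2*t*(-2 + t)))) = √(t + (-2/607 + t)/(2*t*(-2 + t))))
-336260 - P(433) = -336260 - √(736898/(-2 + 433) + 1473796*433 - 2428/(433*(-2 + 433)))/1214 = -336260 - √(736898/431 + 638153668 - 2428*1/433/431)/1214 = -336260 - √(736898*(1/431) + 638153668 - 2428*1/433*1/431)/1214 = -336260 - √(736898/431 + 638153668 - 2428/186623)/1214 = -336260 - √(119094471057570/186623)/1214 = -336260 - √22225767472176886110/186623/1214 = -336260 - √22225767472176886110/226560322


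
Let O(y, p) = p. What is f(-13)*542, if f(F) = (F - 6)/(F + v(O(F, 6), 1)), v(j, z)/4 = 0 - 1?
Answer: 10298/17 ≈ 605.76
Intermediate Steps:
v(j, z) = -4 (v(j, z) = 4*(0 - 1) = 4*(-1) = -4)
f(F) = (-6 + F)/(-4 + F) (f(F) = (F - 6)/(F - 4) = (-6 + F)/(-4 + F))
f(-13)*542 = ((-6 - 13)/(-4 - 13))*542 = (-19/(-17))*542 = -1/17*(-19)*542 = (19/17)*542 = 10298/17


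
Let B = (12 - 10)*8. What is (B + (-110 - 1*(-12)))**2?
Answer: 6724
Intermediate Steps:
B = 16 (B = 2*8 = 16)
(B + (-110 - 1*(-12)))**2 = (16 + (-110 - 1*(-12)))**2 = (16 + (-110 + 12))**2 = (16 - 98)**2 = (-82)**2 = 6724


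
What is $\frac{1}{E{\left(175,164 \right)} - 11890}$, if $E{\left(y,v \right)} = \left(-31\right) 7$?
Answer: $- \frac{1}{12107} \approx -8.2597 \cdot 10^{-5}$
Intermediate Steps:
$E{\left(y,v \right)} = -217$
$\frac{1}{E{\left(175,164 \right)} - 11890} = \frac{1}{-217 - 11890} = \frac{1}{-12107} = - \frac{1}{12107}$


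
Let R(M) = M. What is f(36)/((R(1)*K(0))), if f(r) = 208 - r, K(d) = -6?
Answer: -86/3 ≈ -28.667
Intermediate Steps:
f(36)/((R(1)*K(0))) = (208 - 1*36)/((1*(-6))) = (208 - 36)/(-6) = 172*(-⅙) = -86/3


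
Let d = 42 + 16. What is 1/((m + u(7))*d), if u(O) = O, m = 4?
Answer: 1/638 ≈ 0.0015674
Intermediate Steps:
d = 58
1/((m + u(7))*d) = 1/((4 + 7)*58) = 1/(11*58) = 1/638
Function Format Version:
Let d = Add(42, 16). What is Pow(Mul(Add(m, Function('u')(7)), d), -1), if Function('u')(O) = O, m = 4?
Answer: Rational(1, 638) ≈ 0.0015674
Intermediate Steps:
d = 58
Pow(Mul(Add(m, Function('u')(7)), d), -1) = Pow(Mul(Add(4, 7), 58), -1) = Pow(Mul(11, 58), -1) = Pow(638, -1) = Rational(1, 638)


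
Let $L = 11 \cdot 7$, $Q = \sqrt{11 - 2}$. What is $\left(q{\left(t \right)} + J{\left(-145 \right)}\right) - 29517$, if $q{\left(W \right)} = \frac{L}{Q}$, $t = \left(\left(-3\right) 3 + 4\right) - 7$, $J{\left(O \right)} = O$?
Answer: $- \frac{88909}{3} \approx -29636.0$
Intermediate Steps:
$t = -12$ ($t = \left(-9 + 4\right) - 7 = -5 - 7 = -12$)
$Q = 3$ ($Q = \sqrt{9} = 3$)
$L = 77$
$q{\left(W \right)} = \frac{77}{3}$
$\left(q{\left(t \right)} + J{\left(-145 \right)}\right) - 29517 = \left(\frac{77}{3} - 145\right) - 29517 = - \frac{358}{3} - 29517 = - \frac{88909}{3}$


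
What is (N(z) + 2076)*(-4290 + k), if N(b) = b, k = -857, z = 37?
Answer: -10875611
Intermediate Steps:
(N(z) + 2076)*(-4290 + k) = (37 + 2076)*(-4290 - 857) = 2113*(-5147) = -10875611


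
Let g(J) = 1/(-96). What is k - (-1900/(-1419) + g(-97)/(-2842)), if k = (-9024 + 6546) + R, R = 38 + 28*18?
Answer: -250012695769/129049536 ≈ -1937.3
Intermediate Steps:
g(J) = -1/96
R = 542 (R = 38 + 504 = 542)
k = -1936 (k = (-9024 + 6546) + 542 = -2478 + 542 = -1936)
k - (-1900/(-1419) + g(-97)/(-2842)) = -1936 - (-1900/(-1419) - 1/96/(-2842)) = -1936 - (-1900*(-1/1419) - 1/96*(-1/2842)) = -1936 - (1900/1419 + 1/272832) = -1936 - 1*172794073/129049536 = -1936 - 172794073/129049536 = -250012695769/129049536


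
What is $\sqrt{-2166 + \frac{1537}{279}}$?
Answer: $\frac{i \sqrt{18686087}}{93} \approx 46.481 i$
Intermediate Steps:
$\sqrt{-2166 + \frac{1537}{279}} = \sqrt{- \frac{602777}{279}} = \frac{i \sqrt{18686087}}{93}$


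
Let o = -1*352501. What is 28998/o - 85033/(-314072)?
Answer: 251406719/1333863784 ≈ 0.18848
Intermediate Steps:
o = -352501
28998/o - 85033/(-314072) = 28998/(-352501) - 85033/(-314072) = 28998*(-1/352501) - 85033*(-1/314072) = -28998/352501 + 85033/314072 = 251406719/1333863784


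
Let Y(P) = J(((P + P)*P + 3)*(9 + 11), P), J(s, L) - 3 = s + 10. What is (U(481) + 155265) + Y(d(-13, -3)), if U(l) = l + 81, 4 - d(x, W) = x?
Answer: 167460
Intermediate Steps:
d(x, W) = 4 - x
J(s, L) = 13 + s (J(s, L) = 3 + (s + 10) = 3 + (10 + s) = 13 + s)
Y(P) = 73 + 40*P**2 (Y(P) = 13 + ((P + P)*P + 3)*(9 + 11) = 13 + ((2*P)*P + 3)*20 = 13 + (2*P**2 + 3)*20 = 13 + (3 + 2*P**2)*20 = 13 + (60 + 40*P**2) = 73 + 40*P**2)
U(l) = 81 + l
(U(481) + 155265) + Y(d(-13, -3)) = ((81 + 481) + 155265) + (73 + 40*(4 - 1*(-13))**2) = (562 + 155265) + (73 + 40*(4 + 13)**2) = 155827 + (73 + 40*17**2) = 155827 + (73 + 40*289) = 155827 + (73 + 11560) = 155827 + 11633 = 167460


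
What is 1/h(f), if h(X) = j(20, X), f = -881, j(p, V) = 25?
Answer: 1/25 ≈ 0.040000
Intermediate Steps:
h(X) = 25
1/h(f) = 1/25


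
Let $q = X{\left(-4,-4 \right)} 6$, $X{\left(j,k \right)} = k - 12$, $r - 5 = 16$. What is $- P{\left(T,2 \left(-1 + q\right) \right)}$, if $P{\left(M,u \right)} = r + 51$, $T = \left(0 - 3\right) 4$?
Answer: $-72$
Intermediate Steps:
$r = 21$ ($r = 5 + 16 = 21$)
$X{\left(j,k \right)} = -12 + k$ ($X{\left(j,k \right)} = k - 12 = -12 + k$)
$q = -96$ ($q = \left(-12 - 4\right) 6 = \left(-16\right) 6 = -96$)
$T = -12$ ($T = \left(-3\right) 4 = -12$)
$P{\left(M,u \right)} = 72$ ($P{\left(M,u \right)} = 21 + 51 = 72$)
$- P{\left(T,2 \left(-1 + q\right) \right)} = \left(-1\right) 72 = -72$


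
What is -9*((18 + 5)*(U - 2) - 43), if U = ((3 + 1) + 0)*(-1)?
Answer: 1629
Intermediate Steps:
U = -4 (U = (4 + 0)*(-1) = 4*(-1) = -4)
-9*((18 + 5)*(U - 2) - 43) = -9*((18 + 5)*(-4 - 2) - 43) = -9*(23*(-6) - 43) = -9*(-138 - 43) = -9*(-181) = 1629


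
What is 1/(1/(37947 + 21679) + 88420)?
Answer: 59626/5272130921 ≈ 1.1310e-5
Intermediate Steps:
1/(1/(37947 + 21679) + 88420) = 1/(1/59626 + 88420) = 1/(5272130921/59626) = 59626/5272130921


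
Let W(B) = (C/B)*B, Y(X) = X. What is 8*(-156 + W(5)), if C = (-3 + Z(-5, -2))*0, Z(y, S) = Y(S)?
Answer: -1248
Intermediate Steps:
Z(y, S) = S
C = 0 (C = (-3 - 2)*0 = -5*0 = 0)
W(B) = 0 (W(B) = (0/B)*B = 0*B = 0)
8*(-156 + W(5)) = 8*(-156 + 0) = 8*(-156) = -1248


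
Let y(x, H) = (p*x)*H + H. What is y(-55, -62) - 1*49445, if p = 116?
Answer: 346053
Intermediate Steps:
y(x, H) = H + 116*H*x (y(x, H) = (116*x)*H + H = 116*H*x + H = H + 116*H*x)
y(-55, -62) - 1*49445 = -62*(1 + 116*(-55)) - 1*49445 = -62*(1 - 6380) - 49445 = -62*(-6379) - 49445 = 395498 - 49445 = 346053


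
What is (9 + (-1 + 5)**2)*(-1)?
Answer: -25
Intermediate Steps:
(9 + (-1 + 5)**2)*(-1) = (9 + 4**2)*(-1) = (9 + 16)*(-1) = 25*(-1) = -25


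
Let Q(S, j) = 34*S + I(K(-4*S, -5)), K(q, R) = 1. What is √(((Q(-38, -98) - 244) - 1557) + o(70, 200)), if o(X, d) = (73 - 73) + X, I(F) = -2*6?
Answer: I*√3035 ≈ 55.091*I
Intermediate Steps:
I(F) = -12
o(X, d) = X (o(X, d) = 0 + X = X)
Q(S, j) = -12 + 34*S (Q(S, j) = 34*S - 12 = -12 + 34*S)
√(((Q(-38, -98) - 244) - 1557) + o(70, 200)) = √((((-12 + 34*(-38)) - 244) - 1557) + 70) = √((((-12 - 1292) - 244) - 1557) + 70) = √(((-1304 - 244) - 1557) + 70) = √((-1548 - 1557) + 70) = √(-3105 + 70) = √(-3035) = I*√3035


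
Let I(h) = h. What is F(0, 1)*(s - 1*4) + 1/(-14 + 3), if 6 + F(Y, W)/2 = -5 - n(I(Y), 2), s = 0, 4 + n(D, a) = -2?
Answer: 439/11 ≈ 39.909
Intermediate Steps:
n(D, a) = -6 (n(D, a) = -4 - 2 = -6)
F(Y, W) = -10 (F(Y, W) = -12 + 2*(-5 - 1*(-6)) = -12 + 2*(-5 + 6) = -12 + 2*1 = -12 + 2 = -10)
F(0, 1)*(s - 1*4) + 1/(-14 + 3) = -10*(0 - 1*4) + 1/(-14 + 3) = -10*(0 - 4) + 1/(-11) = -10*(-4) - 1/11 = 40 - 1/11 = 439/11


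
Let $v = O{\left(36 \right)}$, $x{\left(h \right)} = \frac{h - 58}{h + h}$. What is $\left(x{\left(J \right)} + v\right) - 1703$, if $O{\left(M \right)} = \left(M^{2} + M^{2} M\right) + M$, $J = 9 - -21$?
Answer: $\frac{694268}{15} \approx 46285.0$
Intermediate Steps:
$J = 30$ ($J = 9 + 21 = 30$)
$x{\left(h \right)} = \frac{-58 + h}{2 h}$
$O{\left(M \right)} = M + M^{2} + M^{3}$ ($O{\left(M \right)} = \left(M^{2} + M^{3}\right) + M = M + M^{2} + M^{3}$)
$v = 47988$ ($v = 36 \left(1 + 36 + 36^{2}\right) = 36 \left(1 + 36 + 1296\right) = 36 \cdot 1333 = 47988$)
$\left(x{\left(J \right)} + v\right) - 1703 = \left(\frac{-58 + 30}{2 \cdot 30} + 47988\right) - 1703 = \left(\frac{1}{2} \cdot \frac{1}{30} \left(-28\right) + 47988\right) - 1703 = \left(- \frac{7}{15} + 47988\right) - 1703 = \frac{719813}{15} - 1703 = \frac{694268}{15}$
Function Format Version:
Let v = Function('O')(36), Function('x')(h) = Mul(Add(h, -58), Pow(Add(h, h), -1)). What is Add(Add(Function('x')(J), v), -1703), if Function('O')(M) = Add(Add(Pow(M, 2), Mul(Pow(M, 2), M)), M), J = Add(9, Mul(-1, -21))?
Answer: Rational(694268, 15) ≈ 46285.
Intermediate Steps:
J = 30 (J = Add(9, 21) = 30)
Function('x')(h) = Mul(Rational(1, 2), Pow(h, -1), Add(-58, h)) (Function('x')(h) = Mul(Add(-58, h), Pow(Mul(2, h), -1)) = Mul(Add(-58, h), Mul(Rational(1, 2), Pow(h, -1))) = Mul(Rational(1, 2), Pow(h, -1), Add(-58, h)))
Function('O')(M) = Add(M, Pow(M, 2), Pow(M, 3)) (Function('O')(M) = Add(Add(Pow(M, 2), Pow(M, 3)), M) = Add(M, Pow(M, 2), Pow(M, 3)))
v = 47988 (v = Mul(36, Add(1, 36, Pow(36, 2))) = Mul(36, Add(1, 36, 1296)) = Mul(36, 1333) = 47988)
Add(Add(Function('x')(J), v), -1703) = Add(Add(Mul(Rational(1, 2), Pow(30, -1), Add(-58, 30)), 47988), -1703) = Add(Add(Mul(Rational(1, 2), Rational(1, 30), -28), 47988), -1703) = Add(Add(Rational(-7, 15), 47988), -1703) = Add(Rational(719813, 15), -1703) = Rational(694268, 15)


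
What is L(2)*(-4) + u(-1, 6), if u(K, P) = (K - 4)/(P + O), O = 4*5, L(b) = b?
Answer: -213/26 ≈ -8.1923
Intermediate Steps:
O = 20
u(K, P) = (-4 + K)/(20 + P) (u(K, P) = (K - 4)/(P + 20) = (-4 + K)/(20 + P))
L(2)*(-4) + u(-1, 6) = 2*(-4) + (-4 - 1)/(20 + 6) = -8 - 5/26 = -213/26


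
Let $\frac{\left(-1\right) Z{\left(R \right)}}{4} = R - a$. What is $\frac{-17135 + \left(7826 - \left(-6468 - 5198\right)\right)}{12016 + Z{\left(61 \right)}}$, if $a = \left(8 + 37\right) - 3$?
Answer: $\frac{2357}{11940} \approx 0.1974$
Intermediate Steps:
$a = 42$ ($a = 45 - 3 = 42$)
$Z{\left(R \right)} = 168 - 4 R$ ($Z{\left(R \right)} = - 4 \left(R - 42\right) = - 4 \left(-42 + R\right) = 168 - 4 R$)
$\frac{-17135 + \left(7826 - \left(-6468 - 5198\right)\right)}{12016 + Z{\left(61 \right)}} = \frac{-17135 + \left(7826 - \left(-6468 - 5198\right)\right)}{12016 + \left(168 - 244\right)} = \frac{-17135 + \left(7826 - -11666\right)}{12016 - 76} = \frac{-17135 + \left(7826 + 11666\right)}{11940} = \left(-17135 + 19492\right) \frac{1}{11940} = 2357 \cdot \frac{1}{11940} = \frac{2357}{11940}$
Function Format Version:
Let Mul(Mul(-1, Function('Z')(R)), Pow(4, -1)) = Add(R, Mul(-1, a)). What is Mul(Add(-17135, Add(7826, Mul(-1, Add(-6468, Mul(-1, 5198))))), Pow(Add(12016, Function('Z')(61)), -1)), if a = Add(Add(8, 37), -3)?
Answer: Rational(2357, 11940) ≈ 0.19740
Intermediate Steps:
a = 42 (a = Add(45, -3) = 42)
Function('Z')(R) = Add(168, Mul(-4, R)) (Function('Z')(R) = Mul(-4, Add(R, Mul(-1, 42))) = Mul(-4, Add(R, -42)) = Mul(-4, Add(-42, R)) = Add(168, Mul(-4, R)))
Mul(Add(-17135, Add(7826, Mul(-1, Add(-6468, Mul(-1, 5198))))), Pow(Add(12016, Function('Z')(61)), -1)) = Mul(Add(-17135, Add(7826, Mul(-1, Add(-6468, Mul(-1, 5198))))), Pow(Add(12016, Add(168, Mul(-4, 61))), -1)) = Mul(Add(-17135, Add(7826, Mul(-1, Add(-6468, -5198)))), Pow(Add(12016, Add(168, -244)), -1)) = Mul(Add(-17135, Add(7826, Mul(-1, -11666))), Pow(Add(12016, -76), -1)) = Mul(Add(-17135, Add(7826, 11666)), Pow(11940, -1)) = Mul(Add(-17135, 19492), Rational(1, 11940)) = Mul(2357, Rational(1, 11940)) = Rational(2357, 11940)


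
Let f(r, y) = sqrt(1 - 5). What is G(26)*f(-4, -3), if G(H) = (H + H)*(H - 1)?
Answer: 2600*I ≈ 2600.0*I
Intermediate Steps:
G(H) = 2*H*(-1 + H) (G(H) = (2*H)*(-1 + H) = 2*H*(-1 + H))
f(r, y) = 2*I (f(r, y) = sqrt(-4) = 2*I)
G(26)*f(-4, -3) = (2*26*(-1 + 26))*(2*I) = (2*26*25)*(2*I) = 1300*(2*I) = 2600*I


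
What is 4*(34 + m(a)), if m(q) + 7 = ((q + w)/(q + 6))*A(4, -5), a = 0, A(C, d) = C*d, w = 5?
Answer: 124/3 ≈ 41.333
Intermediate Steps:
m(q) = -7 - 20*(5 + q)/(6 + q) (m(q) = -7 + ((q + 5)/(q + 6))*(4*(-5)) = -7 + ((5 + q)/(6 + q))*(-20) = -7 - 20*(5 + q)/(6 + q))
4*(34 + m(a)) = 4*(34 + (-142 - 27*0)/(6 + 0)) = 4*(34 + (-142 + 0)/6) = 4*(34 + (⅙)*(-142)) = 4*(34 - 71/3) = 4*(31/3) = 124/3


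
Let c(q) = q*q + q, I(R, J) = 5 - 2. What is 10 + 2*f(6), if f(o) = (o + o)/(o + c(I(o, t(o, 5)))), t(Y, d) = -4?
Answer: 34/3 ≈ 11.333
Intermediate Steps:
I(R, J) = 3
c(q) = q + q² (c(q) = q² + q = q + q²)
f(o) = 2*o/(12 + o) (f(o) = (o + o)/(o + 3*(1 + 3)) = (2*o)/(o + 3*4) = (2*o)/(o + 12) = (2*o)/(12 + o) = 2*o/(12 + o))
10 + 2*f(6) = 10 + 2*(2*6/(12 + 6)) = 10 + 2*(2*6/18) = 10 + 2*(2*6*(1/18)) = 10 + 2*(⅔) = 10 + 4/3 = 34/3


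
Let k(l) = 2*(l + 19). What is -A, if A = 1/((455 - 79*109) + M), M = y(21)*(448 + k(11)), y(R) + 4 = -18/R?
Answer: 7/74364 ≈ 9.4132e-5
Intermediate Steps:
y(R) = -4 - 18/R
k(l) = 38 + 2*l (k(l) = 2*(19 + l) = 38 + 2*l)
M = -17272/7 (M = (-4 - 18/21)*(448 + (38 + 2*11)) = (-4 - 18*1/21)*(448 + (38 + 22)) = (-4 - 6/7)*(448 + 60) = -34/7*508 = -17272/7 ≈ -2467.4)
A = -7/74364 (A = 1/((455 - 79*109) - 17272/7) = 1/((455 - 8611) - 17272/7) = 1/(-8156 - 17272/7) = 1/(-74364/7) = -7/74364 ≈ -9.4132e-5)
-A = -1*(-7/74364) = 7/74364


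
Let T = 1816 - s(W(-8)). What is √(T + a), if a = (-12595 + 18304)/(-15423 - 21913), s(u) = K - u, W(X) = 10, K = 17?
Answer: √630372763410/18668 ≈ 42.531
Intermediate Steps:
s(u) = 17 - u
a = -5709/37336 (a = 5709/(-37336) = 5709*(-1/37336) = -5709/37336 ≈ -0.15291)
T = 1809 (T = 1816 - (17 - 1*10) = 1816 - (17 - 10) = 1816 - 1*7 = 1816 - 7 = 1809)
√(T + a) = √(1809 - 5709/37336) = √(67535115/37336) = √630372763410/18668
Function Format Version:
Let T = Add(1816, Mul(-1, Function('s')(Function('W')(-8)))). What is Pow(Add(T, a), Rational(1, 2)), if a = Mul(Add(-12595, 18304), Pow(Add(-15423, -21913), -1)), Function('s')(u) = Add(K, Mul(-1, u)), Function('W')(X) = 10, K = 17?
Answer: Mul(Rational(1, 18668), Pow(630372763410, Rational(1, 2))) ≈ 42.531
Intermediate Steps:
Function('s')(u) = Add(17, Mul(-1, u))
a = Rational(-5709, 37336) (a = Mul(5709, Pow(-37336, -1)) = Mul(5709, Rational(-1, 37336)) = Rational(-5709, 37336) ≈ -0.15291)
T = 1809 (T = Add(1816, Mul(-1, Add(17, Mul(-1, 10)))) = Add(1816, Mul(-1, Add(17, -10))) = Add(1816, Mul(-1, 7)) = Add(1816, -7) = 1809)
Pow(Add(T, a), Rational(1, 2)) = Pow(Add(1809, Rational(-5709, 37336)), Rational(1, 2)) = Pow(Rational(67535115, 37336), Rational(1, 2)) = Mul(Rational(1, 18668), Pow(630372763410, Rational(1, 2)))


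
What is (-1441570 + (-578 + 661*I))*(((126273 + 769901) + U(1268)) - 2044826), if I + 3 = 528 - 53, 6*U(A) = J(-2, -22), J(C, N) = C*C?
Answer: 3894465588824/3 ≈ 1.2982e+12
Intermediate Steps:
J(C, N) = C²
U(A) = ⅔ (U(A) = (⅙)*(-2)² = (⅙)*4 = ⅔)
I = 472 (I = -3 + (528 - 53) = -3 + 475 = 472)
(-1441570 + (-578 + 661*I))*(((126273 + 769901) + U(1268)) - 2044826) = (-1441570 + (-578 + 661*472))*(((126273 + 769901) + ⅔) - 2044826) = (-1441570 + (-578 + 311992))*((896174 + ⅔) - 2044826) = (-1441570 + 311414)*(2688524/3 - 2044826) = -1130156*(-3445954/3) = 3894465588824/3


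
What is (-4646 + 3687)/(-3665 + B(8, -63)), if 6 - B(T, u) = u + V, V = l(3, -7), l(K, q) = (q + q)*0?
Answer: 959/3596 ≈ 0.26669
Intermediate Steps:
l(K, q) = 0 (l(K, q) = (2*q)*0 = 0)
V = 0
B(T, u) = 6 - u (B(T, u) = 6 - (u + 0) = 6 - u)
(-4646 + 3687)/(-3665 + B(8, -63)) = (-4646 + 3687)/(-3665 + (6 - 1*(-63))) = -959/(-3665 + (6 + 63)) = -959/(-3665 + 69) = -959/(-3596) = -959*(-1/3596) = 959/3596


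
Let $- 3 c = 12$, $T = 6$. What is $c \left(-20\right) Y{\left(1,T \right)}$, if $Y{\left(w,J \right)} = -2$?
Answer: $-160$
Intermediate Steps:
$c = -4$ ($c = \left(- \frac{1}{3}\right) 12 = -4$)
$c \left(-20\right) Y{\left(1,T \right)} = \left(-4\right) \left(-20\right) \left(-2\right) = 80 \left(-2\right) = -160$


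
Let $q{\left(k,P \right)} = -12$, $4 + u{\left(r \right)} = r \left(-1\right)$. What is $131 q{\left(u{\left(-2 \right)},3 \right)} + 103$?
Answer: $-1469$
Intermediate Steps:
$u{\left(r \right)} = -4 - r$ ($u{\left(r \right)} = -4 + r \left(-1\right) = -4 - r$)
$131 q{\left(u{\left(-2 \right)},3 \right)} + 103 = 131 \left(-12\right) + 103 = -1572 + 103 = -1469$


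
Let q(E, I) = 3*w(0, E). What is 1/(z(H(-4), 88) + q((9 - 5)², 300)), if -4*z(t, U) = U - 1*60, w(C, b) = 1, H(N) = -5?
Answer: -¼ ≈ -0.25000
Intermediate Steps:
q(E, I) = 3 (q(E, I) = 3*1 = 3)
z(t, U) = 15 - U/4 (z(t, U) = -(U - 1*60)/4 = -(U - 60)/4 = -(-60 + U)/4 = 15 - U/4)
1/(z(H(-4), 88) + q((9 - 5)², 300)) = 1/((15 - ¼*88) + 3) = 1/((15 - 22) + 3) = 1/(-7 + 3) = 1/(-4) = -¼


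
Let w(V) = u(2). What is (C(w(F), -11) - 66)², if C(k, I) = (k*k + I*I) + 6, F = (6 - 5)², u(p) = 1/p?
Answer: 60025/16 ≈ 3751.6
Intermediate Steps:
F = 1 (F = 1² = 1)
w(V) = ½ (w(V) = 1/2 = ½)
C(k, I) = 6 + I² + k² (C(k, I) = (k² + I²) + 6 = (I² + k²) + 6 = 6 + I² + k²)
(C(w(F), -11) - 66)² = ((6 + (-11)² + (½)²) - 66)² = ((6 + 121 + ¼) - 66)² = (509/4 - 66)² = (245/4)² = 60025/16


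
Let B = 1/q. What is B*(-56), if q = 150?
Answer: -28/75 ≈ -0.37333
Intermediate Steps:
B = 1/150 ≈ 0.0066667
B*(-56) = (1/150)*(-56) = -28/75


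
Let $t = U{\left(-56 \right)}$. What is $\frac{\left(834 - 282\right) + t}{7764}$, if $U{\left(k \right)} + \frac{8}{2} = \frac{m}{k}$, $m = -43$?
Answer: $\frac{30731}{434784} \approx 0.070681$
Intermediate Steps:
$U{\left(k \right)} = -4 - \frac{43}{k}$
$t = - \frac{181}{56}$ ($t = -4 - \frac{43}{-56} = -4 - - \frac{43}{56} = -4 + \frac{43}{56} = - \frac{181}{56} \approx -3.2321$)
$\frac{\left(834 - 282\right) + t}{7764} = \frac{\left(834 - 282\right) - \frac{181}{56}}{7764} = \left(552 - \frac{181}{56}\right) \frac{1}{7764} = \frac{30731}{56} \cdot \frac{1}{7764} = \frac{30731}{434784}$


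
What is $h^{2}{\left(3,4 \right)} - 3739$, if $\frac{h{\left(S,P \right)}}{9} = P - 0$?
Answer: $-2443$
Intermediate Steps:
$h{\left(S,P \right)} = 9 P$ ($h{\left(S,P \right)} = 9 \left(P - 0\right) = 9 \left(P + 0\right) = 9 P$)
$h^{2}{\left(3,4 \right)} - 3739 = \left(9 \cdot 4\right)^{2} - 3739 = 36^{2} - 3739 = 1296 - 3739 = -2443$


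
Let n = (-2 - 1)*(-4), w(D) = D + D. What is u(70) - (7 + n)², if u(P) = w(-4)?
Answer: -369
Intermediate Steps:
w(D) = 2*D
u(P) = -8 (u(P) = 2*(-4) = -8)
n = 12 (n = -3*(-4) = 12)
u(70) - (7 + n)² = -8 - (7 + 12)² = -8 - 1*19² = -8 - 1*361 = -8 - 361 = -369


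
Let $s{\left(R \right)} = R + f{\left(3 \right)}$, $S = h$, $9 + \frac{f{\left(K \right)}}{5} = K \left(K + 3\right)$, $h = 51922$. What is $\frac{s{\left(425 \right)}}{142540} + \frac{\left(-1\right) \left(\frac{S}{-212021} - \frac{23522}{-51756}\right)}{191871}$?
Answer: $\frac{650817608492596}{197443157797011717} \approx 0.0032962$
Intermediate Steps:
$f{\left(K \right)} = -45 + 5 K \left(3 + K\right)$ ($f{\left(K \right)} = -45 + 5 K \left(K + 3\right) = -45 + 5 K \left(3 + K\right)$)
$S = 51922$
$s{\left(R \right)} = 45 + R$ ($s{\left(R \right)} = R + \left(-45 + 5 \cdot 3^{2} + 15 \cdot 3\right) = R + \left(-45 + 5 \cdot 9 + 45\right) = R + \left(-45 + 45 + 45\right) = R + 45 = 45 + R$)
$\frac{s{\left(425 \right)}}{142540} + \frac{\left(-1\right) \left(\frac{S}{-212021} - \frac{23522}{-51756}\right)}{191871} = \frac{45 + 425}{142540} + \frac{\left(-1\right) \left(\frac{51922}{-212021} - \frac{23522}{-51756}\right)}{191871} = 470 \cdot \frac{1}{142540} + - (51922 \left(- \frac{1}{212021}\right) - - \frac{619}{1362}) \frac{1}{191871} = \frac{47}{14254} + - (- \frac{51922}{212021} + \frac{619}{1362}) \frac{1}{191871} = \frac{47}{14254} + \left(-1\right) \frac{60523235}{288772602} \cdot \frac{1}{191871} = \frac{47}{14254} - \frac{60523235}{55407087918342} = \frac{650817608492596}{197443157797011717}$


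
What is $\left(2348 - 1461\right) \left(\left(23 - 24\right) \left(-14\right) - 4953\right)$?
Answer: $-4380893$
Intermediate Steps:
$\left(2348 - 1461\right) \left(\left(23 - 24\right) \left(-14\right) - 4953\right) = 887 \left(\left(-1\right) \left(-14\right) - 4953\right) = 887 \left(14 - 4953\right) = 887 \left(-4939\right) = -4380893$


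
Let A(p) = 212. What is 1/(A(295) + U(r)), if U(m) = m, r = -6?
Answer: 1/206 ≈ 0.0048544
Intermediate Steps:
1/(A(295) + U(r)) = 1/(212 - 6) = 1/206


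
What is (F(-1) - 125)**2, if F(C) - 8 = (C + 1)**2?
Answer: 13689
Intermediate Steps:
F(C) = 8 + (1 + C)**2 (F(C) = 8 + (C + 1)**2 = 8 + (1 + C)**2)
(F(-1) - 125)**2 = ((8 + (1 - 1)**2) - 125)**2 = ((8 + 0**2) - 125)**2 = ((8 + 0) - 125)**2 = (8 - 125)**2 = (-117)**2 = 13689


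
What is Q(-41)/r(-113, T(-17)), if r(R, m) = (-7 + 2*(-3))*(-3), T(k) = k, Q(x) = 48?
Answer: 16/13 ≈ 1.2308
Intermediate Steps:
r(R, m) = 39 (r(R, m) = (-7 - 6)*(-3) = -13*(-3) = 39)
Q(-41)/r(-113, T(-17)) = 48/39 = 48*(1/39) = 16/13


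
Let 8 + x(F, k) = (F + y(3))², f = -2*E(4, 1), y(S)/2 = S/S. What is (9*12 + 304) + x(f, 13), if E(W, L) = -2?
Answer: 440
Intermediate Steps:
y(S) = 2 (y(S) = 2*(S/S) = 2*1 = 2)
f = 4 (f = -2*(-2) = 4)
x(F, k) = -8 + (2 + F)² (x(F, k) = -8 + (F + 2)² = -8 + (2 + F)²)
(9*12 + 304) + x(f, 13) = (9*12 + 304) + (-8 + (2 + 4)²) = (108 + 304) + (-8 + 6²) = 412 + (-8 + 36) = 412 + 28 = 440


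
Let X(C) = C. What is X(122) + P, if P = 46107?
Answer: 46229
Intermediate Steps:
X(122) + P = 122 + 46107 = 46229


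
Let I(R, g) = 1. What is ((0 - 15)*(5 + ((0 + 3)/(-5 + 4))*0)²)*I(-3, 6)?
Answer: -375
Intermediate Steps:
((0 - 15)*(5 + ((0 + 3)/(-5 + 4))*0)²)*I(-3, 6) = ((0 - 15)*(5 + ((0 + 3)/(-5 + 4))*0)²)*1 = -15*(5 + (3/(-1))*0)²*1 = -15*(5 + (3*(-1))*0)²*1 = -15*(5 - 3*0)²*1 = -15*(5 + 0)²*1 = -15*5²*1 = -15*25*1 = -375*1 = -375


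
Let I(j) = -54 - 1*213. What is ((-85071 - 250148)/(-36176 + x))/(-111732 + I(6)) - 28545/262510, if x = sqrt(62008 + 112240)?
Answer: -104664119013730117/961796666337474318 - 335219*sqrt(43562)/73276954503636 ≈ -0.10882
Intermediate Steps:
I(j) = -267 (I(j) = -54 - 213 = -267)
x = 2*sqrt(43562) (x = sqrt(174248) = 2*sqrt(43562) ≈ 417.43)
((-85071 - 250148)/(-36176 + x))/(-111732 + I(6)) - 28545/262510 = ((-85071 - 250148)/(-36176 + 2*sqrt(43562)))/(-111732 - 267) - 28545/262510 = -335219/(-36176 + 2*sqrt(43562))/(-111999) - 28545*1/262510 = -335219/(-36176 + 2*sqrt(43562))*(-1/111999) - 5709/52502 = 335219/(111999*(-36176 + 2*sqrt(43562))) - 5709/52502 = -5709/52502 + 335219/(111999*(-36176 + 2*sqrt(43562)))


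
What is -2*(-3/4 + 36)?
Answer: -141/2 ≈ -70.500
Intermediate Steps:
-2*(-3/4 + 36) = -2*(-3*¼ + 36) = -2*(-¾ + 36) = -2*141/4 = -141/2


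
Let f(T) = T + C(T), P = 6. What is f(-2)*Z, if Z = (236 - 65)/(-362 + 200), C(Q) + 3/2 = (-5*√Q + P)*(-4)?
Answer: 1045/36 - 190*I*√2/9 ≈ 29.028 - 29.856*I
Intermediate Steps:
C(Q) = -51/2 + 20*√Q (C(Q) = -3/2 + (-5*√Q + 6)*(-4) = -3/2 + (6 - 5*√Q)*(-4) = -3/2 + (-24 + 20*√Q) = -51/2 + 20*√Q)
f(T) = -51/2 + T + 20*√T (f(T) = T + (-51/2 + 20*√T) = -51/2 + T + 20*√T)
Z = -19/18 (Z = 171/(-162) = 171*(-1/162) = -19/18 ≈ -1.0556)
f(-2)*Z = (-51/2 - 2 + 20*√(-2))*(-19/18) = (-51/2 - 2 + 20*(I*√2))*(-19/18) = (-51/2 - 2 + 20*I*√2)*(-19/18) = (-55/2 + 20*I*√2)*(-19/18) = 1045/36 - 190*I*√2/9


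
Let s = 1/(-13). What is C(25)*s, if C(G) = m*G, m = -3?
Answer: 75/13 ≈ 5.7692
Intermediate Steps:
C(G) = -3*G
s = -1/13 ≈ -0.076923
C(25)*s = -3*25*(-1/13) = -75*(-1/13) = 75/13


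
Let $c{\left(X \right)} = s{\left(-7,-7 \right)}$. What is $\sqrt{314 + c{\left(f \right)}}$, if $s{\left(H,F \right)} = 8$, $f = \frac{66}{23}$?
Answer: $\sqrt{322} \approx 17.944$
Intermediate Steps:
$f = \frac{66}{23}$ ($f = 66 \cdot \frac{1}{23} = \frac{66}{23} \approx 2.8696$)
$c{\left(X \right)} = 8$
$\sqrt{314 + c{\left(f \right)}} = \sqrt{314 + 8} = \sqrt{322}$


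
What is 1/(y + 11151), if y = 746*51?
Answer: 1/49197 ≈ 2.0326e-5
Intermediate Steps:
y = 38046
1/(y + 11151) = 1/(38046 + 11151) = 1/49197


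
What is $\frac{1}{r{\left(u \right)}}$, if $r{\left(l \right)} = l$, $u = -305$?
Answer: $- \frac{1}{305} \approx -0.0032787$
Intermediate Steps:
$\frac{1}{r{\left(u \right)}} = \frac{1}{-305} = - \frac{1}{305}$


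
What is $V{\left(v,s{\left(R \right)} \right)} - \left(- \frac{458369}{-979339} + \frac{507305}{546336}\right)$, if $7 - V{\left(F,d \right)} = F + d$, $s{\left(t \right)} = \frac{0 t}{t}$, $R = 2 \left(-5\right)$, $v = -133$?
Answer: $\frac{74159494209181}{535048151904} \approx 138.6$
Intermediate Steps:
$R = -10$
$s{\left(t \right)} = 0$ ($s{\left(t \right)} = \frac{0}{t} = 0$)
$V{\left(F,d \right)} = 7 - F - d$ ($V{\left(F,d \right)} = 7 - \left(F + d\right) = 7 - F - d$)
$V{\left(v,s{\left(R \right)} \right)} - \left(- \frac{458369}{-979339} + \frac{507305}{546336}\right) = \left(7 - -133 - 0\right) - \left(- \frac{458369}{-979339} + \frac{507305}{546336}\right) = \left(7 + 133 + 0\right) - \left(\left(-458369\right) \left(- \frac{1}{979339}\right) + 507305 \cdot \frac{1}{546336}\right) = 140 - \left(\frac{458369}{979339} + \frac{507305}{546336}\right) = 140 - \frac{747247057379}{535048151904} = \frac{74159494209181}{535048151904}$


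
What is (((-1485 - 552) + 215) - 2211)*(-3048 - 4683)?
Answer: 31179123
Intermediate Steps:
(((-1485 - 552) + 215) - 2211)*(-3048 - 4683) = ((-2037 + 215) - 2211)*(-7731) = (-1822 - 2211)*(-7731) = -4033*(-7731) = 31179123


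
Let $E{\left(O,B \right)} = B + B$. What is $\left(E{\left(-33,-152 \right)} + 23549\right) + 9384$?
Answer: $32629$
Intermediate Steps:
$E{\left(O,B \right)} = 2 B$
$\left(E{\left(-33,-152 \right)} + 23549\right) + 9384 = \left(2 \left(-152\right) + 23549\right) + 9384 = \left(-304 + 23549\right) + 9384 = 23245 + 9384 = 32629$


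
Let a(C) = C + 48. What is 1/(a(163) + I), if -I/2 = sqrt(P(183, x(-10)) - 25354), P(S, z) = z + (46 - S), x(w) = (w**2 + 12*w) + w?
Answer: 211/146605 + 2*I*sqrt(25521)/146605 ≈ 0.0014392 + 0.0021794*I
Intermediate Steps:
x(w) = w**2 + 13*w
P(S, z) = 46 + z - S
I = -2*I*sqrt(25521) (I = -2*sqrt((46 - 10*(13 - 10) - 1*183) - 25354) = -2*sqrt((46 - 10*3 - 183) - 25354) = -2*sqrt((46 - 30 - 183) - 25354) = -2*sqrt(-167 - 25354) = -2*I*sqrt(25521) ≈ -319.51*I)
a(C) = 48 + C
1/(a(163) + I) = 1/((48 + 163) - 2*I*sqrt(25521)) = 1/(211 - 2*I*sqrt(25521))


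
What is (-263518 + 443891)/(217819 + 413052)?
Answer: 180373/630871 ≈ 0.28591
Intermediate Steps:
(-263518 + 443891)/(217819 + 413052) = 180373/630871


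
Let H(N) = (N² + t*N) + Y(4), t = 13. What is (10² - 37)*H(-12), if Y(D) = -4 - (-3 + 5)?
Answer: -1134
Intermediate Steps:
Y(D) = -6 (Y(D) = -4 - 1*2 = -4 - 2 = -6)
H(N) = -6 + N² + 13*N (H(N) = (N² + 13*N) - 6 = -6 + N² + 13*N)
(10² - 37)*H(-12) = (10² - 37)*(-6 + (-12)² + 13*(-12)) = (100 - 37)*(-6 + 144 - 156) = 63*(-18) = -1134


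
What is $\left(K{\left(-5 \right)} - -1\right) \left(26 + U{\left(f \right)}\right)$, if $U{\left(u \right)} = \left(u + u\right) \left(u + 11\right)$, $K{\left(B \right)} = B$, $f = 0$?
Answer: $-104$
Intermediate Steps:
$U{\left(u \right)} = 2 u \left(11 + u\right)$
$\left(K{\left(-5 \right)} - -1\right) \left(26 + U{\left(f \right)}\right) = \left(-5 - -1\right) \left(26 + 2 \cdot 0 \left(11 + 0\right)\right) = \left(-5 + 1\right) \left(26 + 2 \cdot 0 \cdot 11\right) = - 4 \left(26 + 0\right) = \left(-4\right) 26 = -104$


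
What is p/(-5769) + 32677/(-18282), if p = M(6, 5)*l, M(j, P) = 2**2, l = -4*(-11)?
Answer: -63910415/35156286 ≈ -1.8179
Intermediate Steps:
l = 44
M(j, P) = 4
p = 176 (p = 4*44 = 176)
p/(-5769) + 32677/(-18282) = 176/(-5769) + 32677/(-18282) = 176*(-1/5769) + 32677*(-1/18282) = -176/5769 - 32677/18282 = -63910415/35156286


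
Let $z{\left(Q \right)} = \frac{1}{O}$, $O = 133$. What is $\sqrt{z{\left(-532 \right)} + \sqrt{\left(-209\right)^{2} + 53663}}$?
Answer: $\frac{\sqrt{5519101}}{133} \approx 17.664$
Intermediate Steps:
$z{\left(Q \right)} = \frac{1}{133}$
$\sqrt{z{\left(-532 \right)} + \sqrt{\left(-209\right)^{2} + 53663}} = \sqrt{\frac{1}{133} + \sqrt{\left(-209\right)^{2} + 53663}} = \sqrt{\frac{1}{133} + \sqrt{43681 + 53663}} = \sqrt{\frac{1}{133} + \sqrt{97344}} = \sqrt{\frac{1}{133} + 312} = \sqrt{\frac{41497}{133}} = \frac{\sqrt{5519101}}{133}$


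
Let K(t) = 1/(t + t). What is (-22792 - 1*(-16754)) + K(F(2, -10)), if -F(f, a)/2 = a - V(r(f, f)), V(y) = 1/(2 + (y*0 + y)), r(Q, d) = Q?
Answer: -247557/41 ≈ -6038.0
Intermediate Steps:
V(y) = 1/(2 + y) (V(y) = 1/(2 + (0 + y)) = 1/(2 + y))
F(f, a) = -2*a + 2/(2 + f) (F(f, a) = -2*(a - 1/(2 + f)) = -2*a + 2/(2 + f))
K(t) = 1/(2*t)
(-22792 - 1*(-16754)) + K(F(2, -10)) = (-22792 - 1*(-16754)) + 1/(2*((2*(1 - 1*(-10)*(2 + 2))/(2 + 2)))) = (-22792 + 16754) + 1/(2*((2*(1 - 1*(-10)*4)/4))) = -6038 + 1/(2*((2*(¼)*(1 + 40)))) = -6038 + 1/(2*((2*(¼)*41))) = -6038 + 1/(2*(41/2)) = -6038 + (½)*(2/41) = -6038 + 1/41 = -247557/41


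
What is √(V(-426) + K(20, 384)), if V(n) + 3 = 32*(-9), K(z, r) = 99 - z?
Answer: 2*I*√53 ≈ 14.56*I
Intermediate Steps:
V(n) = -291 (V(n) = -3 + 32*(-9) = -3 - 288 = -291)
√(V(-426) + K(20, 384)) = √(-291 + (99 - 1*20)) = √(-291 + (99 - 20)) = √(-291 + 79) = √(-212) = 2*I*√53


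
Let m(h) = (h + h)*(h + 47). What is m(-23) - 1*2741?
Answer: -3845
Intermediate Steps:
m(h) = 2*h*(47 + h) (m(h) = (2*h)*(47 + h) = 2*h*(47 + h))
m(-23) - 1*2741 = 2*(-23)*(47 - 23) - 1*2741 = 2*(-23)*24 - 2741 = -1104 - 2741 = -3845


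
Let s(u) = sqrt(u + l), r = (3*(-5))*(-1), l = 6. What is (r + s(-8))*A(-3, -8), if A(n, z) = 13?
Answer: 195 + 13*I*sqrt(2) ≈ 195.0 + 18.385*I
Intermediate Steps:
r = 15 (r = -15*(-1) = 15)
s(u) = sqrt(6 + u) (s(u) = sqrt(u + 6) = sqrt(6 + u))
(r + s(-8))*A(-3, -8) = (15 + sqrt(6 - 8))*13 = (15 + sqrt(-2))*13 = (15 + I*sqrt(2))*13 = 195 + 13*I*sqrt(2)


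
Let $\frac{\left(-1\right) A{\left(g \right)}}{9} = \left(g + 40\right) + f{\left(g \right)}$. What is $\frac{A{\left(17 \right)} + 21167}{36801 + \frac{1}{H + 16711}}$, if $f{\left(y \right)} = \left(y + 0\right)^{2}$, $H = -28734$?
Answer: $\frac{31007317}{63208346} \approx 0.49056$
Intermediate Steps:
$f{\left(y \right)} = y^{2}$
$A{\left(g \right)} = -360 - 9 g - 9 g^{2}$ ($A{\left(g \right)} = - 9 \left(\left(g + 40\right) + g^{2}\right) = - 9 \left(\left(40 + g\right) + g^{2}\right) = - 9 \left(40 + g + g^{2}\right) = -360 - 9 g - 9 g^{2}$)
$\frac{A{\left(17 \right)} + 21167}{36801 + \frac{1}{H + 16711}} = \frac{\left(-360 - 153 - 9 \cdot 17^{2}\right) + 21167}{36801 + \frac{1}{-28734 + 16711}} = \frac{\left(-360 - 153 - 2601\right) + 21167}{36801 + \frac{1}{-12023}} = \frac{\left(-360 - 153 - 2601\right) + 21167}{36801 - \frac{1}{12023}} = \frac{-3114 + 21167}{\frac{442458422}{12023}} = 18053 \cdot \frac{12023}{442458422} = \frac{31007317}{63208346}$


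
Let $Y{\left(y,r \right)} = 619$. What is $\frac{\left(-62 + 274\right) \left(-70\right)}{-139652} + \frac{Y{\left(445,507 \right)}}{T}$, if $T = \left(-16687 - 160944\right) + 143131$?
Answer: $\frac{106383853}{1204498500} \approx 0.088322$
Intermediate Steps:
$T = -34500$ ($T = -177631 + 143131 = -34500$)
$\frac{\left(-62 + 274\right) \left(-70\right)}{-139652} + \frac{Y{\left(445,507 \right)}}{T} = \frac{\left(-62 + 274\right) \left(-70\right)}{-139652} + \frac{619}{-34500} = 212 \left(-70\right) \left(- \frac{1}{139652}\right) + 619 \left(- \frac{1}{34500}\right) = \left(-14840\right) \left(- \frac{1}{139652}\right) - \frac{619}{34500} = \frac{3710}{34913} - \frac{619}{34500} = \frac{106383853}{1204498500}$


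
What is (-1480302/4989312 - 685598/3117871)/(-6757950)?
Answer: 446447389201/5840382278476348800 ≈ 7.6441e-8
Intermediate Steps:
(-1480302/4989312 - 685598/3117871)/(-6757950) = (-1480302*1/4989312 - 685598*1/3117871)*(-1/6757950) = (-82239/277184 - 685598/3117871)*(-1/6757950) = -446447389201/864223955264*(-1/6757950) = 446447389201/5840382278476348800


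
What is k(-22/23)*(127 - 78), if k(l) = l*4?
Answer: -4312/23 ≈ -187.48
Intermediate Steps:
k(l) = 4*l
k(-22/23)*(127 - 78) = (4*(-22/23))*(127 - 78) = (4*(-22*1/23))*49 = (4*(-22/23))*49 = -88/23*49 = -4312/23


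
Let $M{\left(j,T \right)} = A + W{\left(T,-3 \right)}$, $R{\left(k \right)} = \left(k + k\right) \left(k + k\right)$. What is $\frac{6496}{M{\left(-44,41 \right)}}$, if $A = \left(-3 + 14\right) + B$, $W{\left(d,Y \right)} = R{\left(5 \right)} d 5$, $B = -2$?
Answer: $\frac{6496}{20509} \approx 0.31674$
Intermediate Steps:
$R{\left(k \right)} = 4 k^{2}$ ($R{\left(k \right)} = 2 k 2 k = 4 k^{2}$)
$W{\left(d,Y \right)} = 500 d$ ($W{\left(d,Y \right)} = 4 \cdot 5^{2} d 5 = 4 \cdot 25 d 5 = 100 d 5 = 500 d$)
$A = 9$ ($A = \left(-3 + 14\right) - 2 = 11 - 2 = 9$)
$M{\left(j,T \right)} = 9 + 500 T$
$\frac{6496}{M{\left(-44,41 \right)}} = \frac{6496}{9 + 500 \cdot 41} = \frac{6496}{9 + 20500} = \frac{6496}{20509}$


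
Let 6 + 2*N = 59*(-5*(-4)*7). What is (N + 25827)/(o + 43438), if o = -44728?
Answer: -14977/645 ≈ -23.220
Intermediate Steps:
N = 4127 (N = -3 + (59*(-5*(-4)*7))/2 = -3 + (59*(20*7))/2 = -3 + (59*140)/2 = -3 + (½)*8260 = -3 + 4130 = 4127)
(N + 25827)/(o + 43438) = (4127 + 25827)/(-44728 + 43438) = 29954/(-1290) = 29954*(-1/1290) = -14977/645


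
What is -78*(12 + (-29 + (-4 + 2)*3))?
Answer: 1794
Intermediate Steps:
-78*(12 + (-29 + (-4 + 2)*3)) = -78*(12 + (-29 - 2*3)) = -78*(12 + (-29 - 6)) = -78*(12 - 35) = -78*(-23) = 1794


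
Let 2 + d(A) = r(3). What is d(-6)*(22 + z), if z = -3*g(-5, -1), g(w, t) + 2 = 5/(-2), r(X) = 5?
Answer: 213/2 ≈ 106.50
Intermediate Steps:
g(w, t) = -9/2 (g(w, t) = -2 + 5/(-2) = -2 + 5*(-1/2) = -2 - 5/2 = -9/2)
d(A) = 3 (d(A) = -2 + 5 = 3)
z = 27/2 (z = -3*(-9/2) = 27/2 ≈ 13.500)
d(-6)*(22 + z) = 3*(22 + 27/2) = 3*(71/2) = 213/2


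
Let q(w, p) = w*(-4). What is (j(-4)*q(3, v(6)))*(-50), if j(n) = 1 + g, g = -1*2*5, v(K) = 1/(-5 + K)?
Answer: -5400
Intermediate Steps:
q(w, p) = -4*w
g = -10 (g = -2*5 = -10)
j(n) = -9 (j(n) = 1 - 10 = -9)
(j(-4)*q(3, v(6)))*(-50) = -(-36)*3*(-50) = -9*(-12)*(-50) = 108*(-50) = -5400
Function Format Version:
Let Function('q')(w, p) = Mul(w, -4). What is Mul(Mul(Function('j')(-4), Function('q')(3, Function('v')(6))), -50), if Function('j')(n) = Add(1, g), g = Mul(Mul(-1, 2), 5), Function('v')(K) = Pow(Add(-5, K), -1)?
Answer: -5400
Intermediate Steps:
Function('q')(w, p) = Mul(-4, w)
g = -10 (g = Mul(-2, 5) = -10)
Function('j')(n) = -9 (Function('j')(n) = Add(1, -10) = -9)
Mul(Mul(Function('j')(-4), Function('q')(3, Function('v')(6))), -50) = Mul(Mul(-9, Mul(-4, 3)), -50) = Mul(Mul(-9, -12), -50) = Mul(108, -50) = -5400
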